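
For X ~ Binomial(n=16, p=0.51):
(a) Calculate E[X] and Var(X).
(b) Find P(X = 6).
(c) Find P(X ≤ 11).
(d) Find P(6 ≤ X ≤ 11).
(a) E[X] = 8.1600, Var(X) = 3.9984
(b) P(X = 6) = 0.112436
(c) P(X ≤ 11) = 0.954447
(d) P(6 ≤ X ≤ 11) = 0.863330

We have X ~ Binomial(n=16, p=0.51).

(a) Moments:
E[X] = 8.1600
Var(X) = 3.9984
σ = √Var(X) = 1.9996

(b) Point probability using PMF:
P(X = 6) = 0.112436

(c) Cumulative probability using CDF:
P(X ≤ 11) = F(11) = 0.954447

(d) Range probability:
P(6 ≤ X ≤ 11) = P(X ≤ 11) - P(X ≤ 5)
                   = F(11) - F(5)
                   = 0.954447 - 0.091117
                   = 0.863330

This means approximately 86.3% of outcomes fall in the interval [6, 11].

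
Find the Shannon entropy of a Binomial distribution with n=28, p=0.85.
2.0409 nats

We have X ~ Binomial(n=28, p=0.85).

The Shannon entropy measures the uncertainty or information content of the distribution.

For a Binomial distribution with n=28, p=0.85:
H(X) = 2.0409 nats

(In bits, this would be 2.9444 bits.)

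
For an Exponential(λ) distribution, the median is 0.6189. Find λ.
λ = 1.1200

For X ~ Exponential(λ), the CDF is F(x) = 1 - e^(-λx).
The median m satisfies F(m) = 0.5:
1 - e^(-λm) = 0.5
e^(-λm) = 0.5
λm = ln(2)
m = ln(2) / λ

Given m = 0.6189:
λ = ln(2) / 0.6189 = 0.693147 / 0.6189 = 1.1200

Verification: ln(2) / 1.1200 = 0.6189 ✓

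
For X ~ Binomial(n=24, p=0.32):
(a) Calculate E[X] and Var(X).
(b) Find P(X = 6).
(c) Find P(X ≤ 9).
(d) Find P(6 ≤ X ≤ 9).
(a) E[X] = 7.6800, Var(X) = 5.2224
(b) P(X = 6) = 0.139667
(c) P(X ≤ 9) = 0.789758
(d) P(6 ≤ X ≤ 9) = 0.619076

We have X ~ Binomial(n=24, p=0.32).

(a) Moments:
E[X] = 7.6800
Var(X) = 5.2224
σ = √Var(X) = 2.2853

(b) Point probability using PMF:
P(X = 6) = 0.139667

(c) Cumulative probability using CDF:
P(X ≤ 9) = F(9) = 0.789758

(d) Range probability:
P(6 ≤ X ≤ 9) = P(X ≤ 9) - P(X ≤ 5)
                   = F(9) - F(5)
                   = 0.789758 - 0.170682
                   = 0.619076

This means approximately 61.9% of outcomes fall in the interval [6, 9].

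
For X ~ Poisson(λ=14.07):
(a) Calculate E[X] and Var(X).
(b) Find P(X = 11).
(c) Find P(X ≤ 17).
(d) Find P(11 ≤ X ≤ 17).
(a) E[X] = 14.0700, Var(X) = 14.0700
(b) P(X = 11) = 0.083091
(c) P(X ≤ 17) = 0.822174
(d) P(11 ≤ X ≤ 17) = 0.651086

We have X ~ Poisson(λ=14.07).

(a) Moments:
E[X] = 14.0700
Var(X) = 14.0700
σ = √Var(X) = 3.7510

(b) Point probability using PMF:
P(X = 11) = 0.083091

(c) Cumulative probability using CDF:
P(X ≤ 17) = F(17) = 0.822174

(d) Range probability:
P(11 ≤ X ≤ 17) = P(X ≤ 17) - P(X ≤ 10)
                   = F(17) - F(10)
                   = 0.822174 - 0.171088
                   = 0.651086

This means approximately 65.1% of outcomes fall in the interval [11, 17].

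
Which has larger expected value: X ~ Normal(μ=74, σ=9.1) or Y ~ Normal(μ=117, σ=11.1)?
Y has larger mean (117.0000 > 74.0000)

Compute the expected value for each distribution:

X ~ Normal(μ=74, σ=9.1):
E[X] = 74.0000

Y ~ Normal(μ=117, σ=11.1):
E[Y] = 117.0000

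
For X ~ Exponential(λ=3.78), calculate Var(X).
0.0700

We have X ~ Exponential(λ=3.78).

For an Exponential distribution with λ=3.78:
Var(X) = 0.0700

The variance measures the spread of the distribution around the mean.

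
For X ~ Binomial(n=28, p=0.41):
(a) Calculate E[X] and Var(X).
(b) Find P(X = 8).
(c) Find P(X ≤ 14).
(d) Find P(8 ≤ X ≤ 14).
(a) E[X] = 11.4800, Var(X) = 6.7732
(b) P(X = 8) = 0.064835
(c) P(X ≤ 14) = 0.876523
(d) P(8 ≤ X ≤ 14) = 0.816267

We have X ~ Binomial(n=28, p=0.41).

(a) Moments:
E[X] = 11.4800
Var(X) = 6.7732
σ = √Var(X) = 2.6025

(b) Point probability using PMF:
P(X = 8) = 0.064835

(c) Cumulative probability using CDF:
P(X ≤ 14) = F(14) = 0.876523

(d) Range probability:
P(8 ≤ X ≤ 14) = P(X ≤ 14) - P(X ≤ 7)
                   = F(14) - F(7)
                   = 0.876523 - 0.060256
                   = 0.816267

This means approximately 81.6% of outcomes fall in the interval [8, 14].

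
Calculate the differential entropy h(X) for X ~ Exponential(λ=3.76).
-0.3244 nats

We have X ~ Exponential(λ=3.76).

The differential entropy measures the uncertainty or information content of the distribution.

For an Exponential distribution with λ=3.76:
h(X) = -0.3244 nats

(In bits, this would be -0.4680 bits.)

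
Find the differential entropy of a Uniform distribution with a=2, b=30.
3.3322 nats

We have X ~ Uniform(a=2, b=30).

The differential entropy measures the uncertainty or information content of the distribution.

For a Uniform distribution with a=2, b=30:
h(X) = 3.3322 nats

(In bits, this would be 4.8074 bits.)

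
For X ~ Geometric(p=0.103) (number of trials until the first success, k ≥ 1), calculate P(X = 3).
0.082875

We have X ~ Geometric(p=0.103) (number of trials until the first success, k ≥ 1).

For a Geometric distribution, the PMF gives us the probability of each outcome.

Using the PMF formula:
P(X = 3) = 0.082875

Rounded to 4 decimal places: 0.0829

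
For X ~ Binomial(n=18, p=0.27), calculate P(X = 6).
0.164713

We have X ~ Binomial(n=18, p=0.27).

For a Binomial distribution, the PMF gives us the probability of each outcome.

Using the PMF formula:
P(X = 6) = 0.164713

Rounded to 4 decimal places: 0.1647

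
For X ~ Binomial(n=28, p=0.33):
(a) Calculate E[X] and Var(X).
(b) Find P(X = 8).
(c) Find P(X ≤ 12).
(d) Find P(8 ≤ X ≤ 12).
(a) E[X] = 9.2400, Var(X) = 6.1908
(b) P(X = 8) = 0.145246
(c) P(X ≤ 12) = 0.902892
(d) P(8 ≤ X ≤ 12) = 0.656566

We have X ~ Binomial(n=28, p=0.33).

(a) Moments:
E[X] = 9.2400
Var(X) = 6.1908
σ = √Var(X) = 2.4881

(b) Point probability using PMF:
P(X = 8) = 0.145246

(c) Cumulative probability using CDF:
P(X ≤ 12) = F(12) = 0.902892

(d) Range probability:
P(8 ≤ X ≤ 12) = P(X ≤ 12) - P(X ≤ 7)
                   = F(12) - F(7)
                   = 0.902892 - 0.246327
                   = 0.656566

This means approximately 65.7% of outcomes fall in the interval [8, 12].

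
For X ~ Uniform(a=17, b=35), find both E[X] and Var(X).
E[X] = 26.0000, Var(X) = 27.0000

We have X ~ Uniform(a=17, b=35).

For a Uniform distribution with a=17, b=35:

Expected value:
E[X] = 26.0000

Variance:
Var(X) = 27.0000

Standard deviation:
σ = √Var(X) = 5.1962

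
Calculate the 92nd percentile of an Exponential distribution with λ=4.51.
0.5600

We have X ~ Exponential(λ=4.51).

We want to find x such that P(X ≤ x) = 0.92.

This is the 92nd percentile, which means 92% of values fall below this point.

Using the inverse CDF (quantile function):
x = F⁻¹(0.92) = 0.5600

Verification: P(X ≤ 0.5600) = 0.92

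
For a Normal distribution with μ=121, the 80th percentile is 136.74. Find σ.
σ = 18.7020

For X ~ Normal(μ, σ), the p-th percentile satisfies x = μ + z_p × σ,
where z_p = Φ⁻¹(p) is the standard normal quantile.

Step 1: z_{0.8} = Φ⁻¹(0.8) = 0.8416

Step 2: Solve for σ:
136.74 = 121 + 0.8416 × σ
σ = (136.74 - 121) / 0.8416
σ = 15.74 / 0.8416
σ = 18.7020

Verification: μ + z × σ = 121 + 0.8416 × 18.7020 = 136.74 ✓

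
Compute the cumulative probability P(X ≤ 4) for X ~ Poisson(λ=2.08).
0.939841

We have X ~ Poisson(λ=2.08).

The CDF gives us P(X ≤ k).

Using the CDF:
P(X ≤ 4) = 0.939841

This means there's approximately a 94.0% chance that X is at most 4.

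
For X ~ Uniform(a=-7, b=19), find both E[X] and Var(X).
E[X] = 6.0000, Var(X) = 56.3333

We have X ~ Uniform(a=-7, b=19).

For a Uniform distribution with a=-7, b=19:

Expected value:
E[X] = 6.0000

Variance:
Var(X) = 56.3333

Standard deviation:
σ = √Var(X) = 7.5056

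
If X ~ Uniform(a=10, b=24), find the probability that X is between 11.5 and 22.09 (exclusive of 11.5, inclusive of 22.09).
0.756429

We have X ~ Uniform(a=10, b=24).

To find P(11.5 < X ≤ 22.09), we use:
P(11.5 < X ≤ 22.09) = P(X ≤ 22.09) - P(X ≤ 11.5)
                 = F(22.09) - F(11.5)
                 = 0.863571 - 0.107143
                 = 0.756429

So there's approximately a 75.6% chance that X falls in this range.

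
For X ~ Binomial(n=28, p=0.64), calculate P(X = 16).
0.114207

We have X ~ Binomial(n=28, p=0.64).

For a Binomial distribution, the PMF gives us the probability of each outcome.

Using the PMF formula:
P(X = 16) = 0.114207

Rounded to 4 decimal places: 0.1142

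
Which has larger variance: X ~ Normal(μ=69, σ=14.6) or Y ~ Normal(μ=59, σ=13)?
X has larger variance (213.1600 > 169.0000)

Compute the variance for each distribution:

X ~ Normal(μ=69, σ=14.6):
Var(X) = 213.1600

Y ~ Normal(μ=59, σ=13):
Var(Y) = 169.0000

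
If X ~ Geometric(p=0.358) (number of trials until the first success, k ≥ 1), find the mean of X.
2.7933

We have X ~ Geometric(p=0.358) (number of trials until the first success, k ≥ 1).

For a Geometric distribution with p=0.358 (number of trials until the first success, k ≥ 1):
E[X] = 2.7933

This is the expected (average) value of X.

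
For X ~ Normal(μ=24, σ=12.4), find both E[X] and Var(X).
E[X] = 24.0000, Var(X) = 153.7600

We have X ~ Normal(μ=24, σ=12.4).

For a Normal distribution with μ=24, σ=12.4:

Expected value:
E[X] = 24.0000

Variance:
Var(X) = 153.7600

Standard deviation:
σ = √Var(X) = 12.4000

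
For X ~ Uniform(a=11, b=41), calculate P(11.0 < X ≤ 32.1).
0.703333

We have X ~ Uniform(a=11, b=41).

To find P(11.0 < X ≤ 32.1), we use:
P(11.0 < X ≤ 32.1) = P(X ≤ 32.1) - P(X ≤ 11.0)
                 = F(32.1) - F(11.0)
                 = 0.703333 - 0.000000
                 = 0.703333

So there's approximately a 70.3% chance that X falls in this range.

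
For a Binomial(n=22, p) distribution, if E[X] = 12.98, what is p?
p = 0.59

For a Binomial(n, p) distribution:
E[X] = n × p

Given n = 22 and E[X] = 12.98:
12.98 = 22 × p
p = 12.98 / 22 = 0.59

Verification: Binomial(22, 0.59) has E[X] = 12.98 ✓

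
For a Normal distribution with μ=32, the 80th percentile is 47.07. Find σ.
σ = 17.9059

For X ~ Normal(μ, σ), the p-th percentile satisfies x = μ + z_p × σ,
where z_p = Φ⁻¹(p) is the standard normal quantile.

Step 1: z_{0.8} = Φ⁻¹(0.8) = 0.8416

Step 2: Solve for σ:
47.07 = 32 + 0.8416 × σ
σ = (47.07 - 32) / 0.8416
σ = 15.07 / 0.8416
σ = 17.9059

Verification: μ + z × σ = 32 + 0.8416 × 17.9059 = 47.07 ✓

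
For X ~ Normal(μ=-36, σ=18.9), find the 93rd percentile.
-8.1075

We have X ~ Normal(μ=-36, σ=18.9).

We want to find x such that P(X ≤ x) = 0.93.

This is the 93rd percentile, which means 93% of values fall below this point.

Using the inverse CDF (quantile function):
x = F⁻¹(0.93) = -8.1075

Verification: P(X ≤ -8.1075) = 0.93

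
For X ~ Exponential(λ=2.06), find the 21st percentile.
0.1144

We have X ~ Exponential(λ=2.06).

We want to find x such that P(X ≤ x) = 0.21.

This is the 21st percentile, which means 21% of values fall below this point.

Using the inverse CDF (quantile function):
x = F⁻¹(0.21) = 0.1144

Verification: P(X ≤ 0.1144) = 0.21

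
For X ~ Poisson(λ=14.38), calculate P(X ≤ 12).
0.322109

We have X ~ Poisson(λ=14.38).

The CDF gives us P(X ≤ k).

Using the CDF:
P(X ≤ 12) = 0.322109

This means there's approximately a 32.2% chance that X is at most 12.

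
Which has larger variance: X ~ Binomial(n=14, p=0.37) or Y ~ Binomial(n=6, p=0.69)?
X has larger variance (3.2634 > 1.2834)

Compute the variance for each distribution:

X ~ Binomial(n=14, p=0.37):
Var(X) = 3.2634

Y ~ Binomial(n=6, p=0.69):
Var(Y) = 1.2834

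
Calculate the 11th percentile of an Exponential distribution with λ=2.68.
0.0435

We have X ~ Exponential(λ=2.68).

We want to find x such that P(X ≤ x) = 0.11.

This is the 11th percentile, which means 11% of values fall below this point.

Using the inverse CDF (quantile function):
x = F⁻¹(0.11) = 0.0435

Verification: P(X ≤ 0.0435) = 0.11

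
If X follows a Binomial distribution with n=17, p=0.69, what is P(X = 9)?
0.073506

We have X ~ Binomial(n=17, p=0.69).

For a Binomial distribution, the PMF gives us the probability of each outcome.

Using the PMF formula:
P(X = 9) = 0.073506

Rounded to 4 decimal places: 0.0735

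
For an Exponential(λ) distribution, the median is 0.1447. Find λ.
λ = 4.7902

For X ~ Exponential(λ), the CDF is F(x) = 1 - e^(-λx).
The median m satisfies F(m) = 0.5:
1 - e^(-λm) = 0.5
e^(-λm) = 0.5
λm = ln(2)
m = ln(2) / λ

Given m = 0.1447:
λ = ln(2) / 0.1447 = 0.693147 / 0.1447 = 4.7902

Verification: ln(2) / 4.7902 = 0.1447 ✓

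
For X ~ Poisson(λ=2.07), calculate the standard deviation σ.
1.4387

We have X ~ Poisson(λ=2.07).

For a Poisson distribution with λ=2.07:
σ = √Var(X) = 1.4387

The standard deviation is the square root of the variance.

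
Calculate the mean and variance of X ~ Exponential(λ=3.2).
E[X] = 0.3125, Var(X) = 0.0977

We have X ~ Exponential(λ=3.2).

For an Exponential distribution with λ=3.2:

Expected value:
E[X] = 0.3125

Variance:
Var(X) = 0.0977

Standard deviation:
σ = √Var(X) = 0.3125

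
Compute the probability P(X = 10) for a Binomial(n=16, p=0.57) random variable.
0.183267

We have X ~ Binomial(n=16, p=0.57).

For a Binomial distribution, the PMF gives us the probability of each outcome.

Using the PMF formula:
P(X = 10) = 0.183267

Rounded to 4 decimal places: 0.1833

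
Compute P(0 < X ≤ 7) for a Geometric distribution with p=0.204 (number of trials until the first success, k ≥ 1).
0.797516

We have X ~ Geometric(p=0.204) (number of trials until the first success, k ≥ 1).

To find P(0 < X ≤ 7), we use:
P(0 < X ≤ 7) = P(X ≤ 7) - P(X ≤ 0)
                 = F(7) - F(0)
                 = 0.797516 - 0.000000
                 = 0.797516

So there's approximately a 79.8% chance that X falls in this range.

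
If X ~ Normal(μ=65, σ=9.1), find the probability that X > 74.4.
0.150810

We have X ~ Normal(μ=65, σ=9.1).

P(X > 74.4) = 1 - P(X ≤ 74.4)
                = 1 - F(74.4)
                = 1 - 0.849190
                = 0.150810

So there's approximately a 15.1% chance that X exceeds 74.4.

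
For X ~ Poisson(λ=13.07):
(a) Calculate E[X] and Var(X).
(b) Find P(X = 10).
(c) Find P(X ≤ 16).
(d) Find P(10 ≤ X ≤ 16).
(a) E[X] = 13.0700, Var(X) = 13.0700
(b) P(X = 10) = 0.084482
(c) P(X ≤ 16) = 0.830421
(d) P(10 ≤ X ≤ 16) = 0.669183

We have X ~ Poisson(λ=13.07).

(a) Moments:
E[X] = 13.0700
Var(X) = 13.0700
σ = √Var(X) = 3.6152

(b) Point probability using PMF:
P(X = 10) = 0.084482

(c) Cumulative probability using CDF:
P(X ≤ 16) = F(16) = 0.830421

(d) Range probability:
P(10 ≤ X ≤ 16) = P(X ≤ 16) - P(X ≤ 9)
                   = F(16) - F(9)
                   = 0.830421 - 0.161238
                   = 0.669183

This means approximately 66.9% of outcomes fall in the interval [10, 16].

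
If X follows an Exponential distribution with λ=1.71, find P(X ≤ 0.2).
0.289652

We have X ~ Exponential(λ=1.71).

The CDF gives us P(X ≤ k).

Using the CDF:
P(X ≤ 0.2) = 0.289652

This means there's approximately a 29.0% chance that X is at most 0.2.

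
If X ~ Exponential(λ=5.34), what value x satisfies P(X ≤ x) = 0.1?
0.0197

We have X ~ Exponential(λ=5.34).

We want to find x such that P(X ≤ x) = 0.1.

This is the 10th percentile, which means 10% of values fall below this point.

Using the inverse CDF (quantile function):
x = F⁻¹(0.1) = 0.0197

Verification: P(X ≤ 0.0197) = 0.1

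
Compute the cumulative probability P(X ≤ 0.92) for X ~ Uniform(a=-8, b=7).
0.594667

We have X ~ Uniform(a=-8, b=7).

The CDF gives us P(X ≤ k).

Using the CDF:
P(X ≤ 0.92) = 0.594667

This means there's approximately a 59.5% chance that X is at most 0.92.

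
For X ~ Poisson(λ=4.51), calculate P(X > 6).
0.170233

We have X ~ Poisson(λ=4.51).

P(X > 6) = 1 - P(X ≤ 6)
                = 1 - F(6)
                = 1 - 0.829767
                = 0.170233

So there's approximately a 17.0% chance that X exceeds 6.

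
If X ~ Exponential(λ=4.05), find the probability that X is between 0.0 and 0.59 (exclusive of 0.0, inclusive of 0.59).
0.908324

We have X ~ Exponential(λ=4.05).

To find P(0.0 < X ≤ 0.59), we use:
P(0.0 < X ≤ 0.59) = P(X ≤ 0.59) - P(X ≤ 0.0)
                 = F(0.59) - F(0.0)
                 = 0.908324 - 0.000000
                 = 0.908324

So there's approximately a 90.8% chance that X falls in this range.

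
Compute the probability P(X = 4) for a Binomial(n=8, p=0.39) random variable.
0.224221

We have X ~ Binomial(n=8, p=0.39).

For a Binomial distribution, the PMF gives us the probability of each outcome.

Using the PMF formula:
P(X = 4) = 0.224221

Rounded to 4 decimal places: 0.2242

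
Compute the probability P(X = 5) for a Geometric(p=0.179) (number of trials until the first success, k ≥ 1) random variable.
0.081325

We have X ~ Geometric(p=0.179) (number of trials until the first success, k ≥ 1).

For a Geometric distribution, the PMF gives us the probability of each outcome.

Using the PMF formula:
P(X = 5) = 0.081325

Rounded to 4 decimal places: 0.0813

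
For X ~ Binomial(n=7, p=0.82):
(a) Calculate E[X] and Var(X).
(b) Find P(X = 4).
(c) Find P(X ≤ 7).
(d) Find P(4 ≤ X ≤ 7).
(a) E[X] = 5.7400, Var(X) = 1.0332
(b) P(X = 4) = 0.092287
(c) P(X ≤ 7) = 1.000000
(d) P(4 ≤ X ≤ 7) = 0.976872

We have X ~ Binomial(n=7, p=0.82).

(a) Moments:
E[X] = 5.7400
Var(X) = 1.0332
σ = √Var(X) = 1.0165

(b) Point probability using PMF:
P(X = 4) = 0.092287

(c) Cumulative probability using CDF:
P(X ≤ 7) = F(7) = 1.000000

(d) Range probability:
P(4 ≤ X ≤ 7) = P(X ≤ 7) - P(X ≤ 3)
                   = F(7) - F(3)
                   = 1.000000 - 0.023128
                   = 0.976872

This means approximately 97.7% of outcomes fall in the interval [4, 7].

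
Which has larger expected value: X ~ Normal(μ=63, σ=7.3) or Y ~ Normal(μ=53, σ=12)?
X has larger mean (63.0000 > 53.0000)

Compute the expected value for each distribution:

X ~ Normal(μ=63, σ=7.3):
E[X] = 63.0000

Y ~ Normal(μ=53, σ=12):
E[Y] = 53.0000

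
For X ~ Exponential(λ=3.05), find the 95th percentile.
0.9822

We have X ~ Exponential(λ=3.05).

We want to find x such that P(X ≤ x) = 0.95.

This is the 95th percentile, which means 95% of values fall below this point.

Using the inverse CDF (quantile function):
x = F⁻¹(0.95) = 0.9822

Verification: P(X ≤ 0.9822) = 0.95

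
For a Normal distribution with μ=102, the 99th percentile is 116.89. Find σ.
σ = 6.4006

For X ~ Normal(μ, σ), the p-th percentile satisfies x = μ + z_p × σ,
where z_p = Φ⁻¹(p) is the standard normal quantile.

Step 1: z_{0.99} = Φ⁻¹(0.99) = 2.3263

Step 2: Solve for σ:
116.89 = 102 + 2.3263 × σ
σ = (116.89 - 102) / 2.3263
σ = 14.89 / 2.3263
σ = 6.4006

Verification: μ + z × σ = 102 + 2.3263 × 6.4006 = 116.89 ✓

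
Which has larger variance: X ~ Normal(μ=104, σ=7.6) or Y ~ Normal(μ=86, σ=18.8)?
Y has larger variance (353.4400 > 57.7600)

Compute the variance for each distribution:

X ~ Normal(μ=104, σ=7.6):
Var(X) = 57.7600

Y ~ Normal(μ=86, σ=18.8):
Var(Y) = 353.4400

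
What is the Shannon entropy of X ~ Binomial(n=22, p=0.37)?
2.2349 nats

We have X ~ Binomial(n=22, p=0.37).

The Shannon entropy measures the uncertainty or information content of the distribution.

For a Binomial distribution with n=22, p=0.37:
H(X) = 2.2349 nats

(In bits, this would be 3.2243 bits.)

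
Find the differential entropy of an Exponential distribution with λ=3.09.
-0.1282 nats

We have X ~ Exponential(λ=3.09).

The differential entropy measures the uncertainty or information content of the distribution.

For an Exponential distribution with λ=3.09:
h(X) = -0.1282 nats

(In bits, this would be -0.1849 bits.)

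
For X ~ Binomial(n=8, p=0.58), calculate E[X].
4.6400

We have X ~ Binomial(n=8, p=0.58).

For a Binomial distribution with n=8, p=0.58:
E[X] = 4.6400

This is the expected (average) value of X.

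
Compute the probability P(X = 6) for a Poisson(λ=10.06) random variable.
0.061554

We have X ~ Poisson(λ=10.06).

For a Poisson distribution, the PMF gives us the probability of each outcome.

Using the PMF formula:
P(X = 6) = 0.061554

Rounded to 4 decimal places: 0.0616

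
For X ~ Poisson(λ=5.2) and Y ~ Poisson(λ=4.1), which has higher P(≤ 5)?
Y has higher probability (P(Y ≤ 5) = 0.7693 > P(X ≤ 5) = 0.5809)

Compute P(≤ 5) for each distribution:

X ~ Poisson(λ=5.2):
P(X ≤ 5) = 0.5809

Y ~ Poisson(λ=4.1):
P(Y ≤ 5) = 0.7693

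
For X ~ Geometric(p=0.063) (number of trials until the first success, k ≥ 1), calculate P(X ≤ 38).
0.915646

We have X ~ Geometric(p=0.063) (number of trials until the first success, k ≥ 1).

The CDF gives us P(X ≤ k).

Using the CDF:
P(X ≤ 38) = 0.915646

This means there's approximately a 91.6% chance that X is at most 38.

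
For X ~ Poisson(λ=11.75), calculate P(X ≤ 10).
0.373973

We have X ~ Poisson(λ=11.75).

The CDF gives us P(X ≤ k).

Using the CDF:
P(X ≤ 10) = 0.373973

This means there's approximately a 37.4% chance that X is at most 10.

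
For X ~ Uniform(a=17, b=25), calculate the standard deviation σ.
2.3094

We have X ~ Uniform(a=17, b=25).

For a Uniform distribution with a=17, b=25:
σ = √Var(X) = 2.3094

The standard deviation is the square root of the variance.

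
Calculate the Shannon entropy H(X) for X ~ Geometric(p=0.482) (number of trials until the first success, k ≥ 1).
1.4367 nats

We have X ~ Geometric(p=0.482) (number of trials until the first success, k ≥ 1).

The Shannon entropy measures the uncertainty or information content of the distribution.

For a Geometric distribution with p=0.482 (number of trials until the first success, k ≥ 1):
H(X) = 1.4367 nats

(In bits, this would be 2.0727 bits.)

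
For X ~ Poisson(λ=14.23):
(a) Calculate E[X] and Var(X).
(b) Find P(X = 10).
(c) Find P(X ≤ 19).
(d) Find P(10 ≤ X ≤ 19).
(a) E[X] = 14.2300, Var(X) = 14.2300
(b) P(X = 10) = 0.061983
(c) P(X ≤ 19) = 0.913711
(d) P(10 ≤ X ≤ 19) = 0.814761

We have X ~ Poisson(λ=14.23).

(a) Moments:
E[X] = 14.2300
Var(X) = 14.2300
σ = √Var(X) = 3.7723

(b) Point probability using PMF:
P(X = 10) = 0.061983

(c) Cumulative probability using CDF:
P(X ≤ 19) = F(19) = 0.913711

(d) Range probability:
P(10 ≤ X ≤ 19) = P(X ≤ 19) - P(X ≤ 9)
                   = F(19) - F(9)
                   = 0.913711 - 0.098950
                   = 0.814761

This means approximately 81.5% of outcomes fall in the interval [10, 19].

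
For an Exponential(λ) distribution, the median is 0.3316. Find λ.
λ = 2.0903

For X ~ Exponential(λ), the CDF is F(x) = 1 - e^(-λx).
The median m satisfies F(m) = 0.5:
1 - e^(-λm) = 0.5
e^(-λm) = 0.5
λm = ln(2)
m = ln(2) / λ

Given m = 0.3316:
λ = ln(2) / 0.3316 = 0.693147 / 0.3316 = 2.0903

Verification: ln(2) / 2.0903 = 0.3316 ✓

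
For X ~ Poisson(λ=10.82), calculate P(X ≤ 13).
0.797679

We have X ~ Poisson(λ=10.82).

The CDF gives us P(X ≤ k).

Using the CDF:
P(X ≤ 13) = 0.797679

This means there's approximately a 79.8% chance that X is at most 13.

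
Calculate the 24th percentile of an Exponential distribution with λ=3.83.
0.0717

We have X ~ Exponential(λ=3.83).

We want to find x such that P(X ≤ x) = 0.24.

This is the 24th percentile, which means 24% of values fall below this point.

Using the inverse CDF (quantile function):
x = F⁻¹(0.24) = 0.0717

Verification: P(X ≤ 0.0717) = 0.24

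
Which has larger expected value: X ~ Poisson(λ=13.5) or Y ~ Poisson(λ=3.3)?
X has larger mean (13.5000 > 3.3000)

Compute the expected value for each distribution:

X ~ Poisson(λ=13.5):
E[X] = 13.5000

Y ~ Poisson(λ=3.3):
E[Y] = 3.3000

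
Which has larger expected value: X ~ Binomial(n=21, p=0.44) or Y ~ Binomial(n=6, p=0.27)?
X has larger mean (9.2400 > 1.6200)

Compute the expected value for each distribution:

X ~ Binomial(n=21, p=0.44):
E[X] = 9.2400

Y ~ Binomial(n=6, p=0.27):
E[Y] = 1.6200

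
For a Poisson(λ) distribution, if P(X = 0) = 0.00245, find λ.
λ = 6.0117

For a Poisson(λ) distribution, the PMF at 0 is:
P(X = 0) = λ^0 e^(-λ) / 0! = e^(-λ)

Given P(X = 0) = 0.00245:
e^(-λ) = 0.00245
-λ = ln(0.00245)
λ = -ln(0.00245) = 6.0117

Verification: e^(-6.0117) = 0.00245 ✓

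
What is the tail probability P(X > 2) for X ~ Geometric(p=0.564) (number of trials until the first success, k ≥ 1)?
0.190096

We have X ~ Geometric(p=0.564) (number of trials until the first success, k ≥ 1).

P(X > 2) = 1 - P(X ≤ 2)
                = 1 - F(2)
                = 1 - 0.809904
                = 0.190096

So there's approximately a 19.0% chance that X exceeds 2.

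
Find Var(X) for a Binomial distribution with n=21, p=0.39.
4.9959

We have X ~ Binomial(n=21, p=0.39).

For a Binomial distribution with n=21, p=0.39:
Var(X) = 4.9959

The variance measures the spread of the distribution around the mean.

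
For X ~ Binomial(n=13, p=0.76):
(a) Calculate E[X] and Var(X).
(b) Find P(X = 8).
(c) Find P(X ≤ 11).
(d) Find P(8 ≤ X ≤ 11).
(a) E[X] = 9.8800, Var(X) = 2.3712
(b) P(X = 8) = 0.114063
(c) P(X ≤ 11) = 0.855923
(d) P(8 ≤ X ≤ 11) = 0.788421

We have X ~ Binomial(n=13, p=0.76).

(a) Moments:
E[X] = 9.8800
Var(X) = 2.3712
σ = √Var(X) = 1.5399

(b) Point probability using PMF:
P(X = 8) = 0.114063

(c) Cumulative probability using CDF:
P(X ≤ 11) = F(11) = 0.855923

(d) Range probability:
P(8 ≤ X ≤ 11) = P(X ≤ 11) - P(X ≤ 7)
                   = F(11) - F(7)
                   = 0.855923 - 0.067502
                   = 0.788421

This means approximately 78.8% of outcomes fall in the interval [8, 11].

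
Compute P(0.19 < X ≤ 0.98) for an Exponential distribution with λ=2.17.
0.542884

We have X ~ Exponential(λ=2.17).

To find P(0.19 < X ≤ 0.98), we use:
P(0.19 < X ≤ 0.98) = P(X ≤ 0.98) - P(X ≤ 0.19)
                 = F(0.98) - F(0.19)
                 = 0.880758 - 0.337874
                 = 0.542884

So there's approximately a 54.3% chance that X falls in this range.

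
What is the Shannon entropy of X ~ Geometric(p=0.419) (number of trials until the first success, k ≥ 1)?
1.6228 nats

We have X ~ Geometric(p=0.419) (number of trials until the first success, k ≥ 1).

The Shannon entropy measures the uncertainty or information content of the distribution.

For a Geometric distribution with p=0.419 (number of trials until the first success, k ≥ 1):
H(X) = 1.6228 nats

(In bits, this would be 2.3413 bits.)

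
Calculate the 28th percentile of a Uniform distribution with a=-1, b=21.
5.1600

We have X ~ Uniform(a=-1, b=21).

We want to find x such that P(X ≤ x) = 0.28.

This is the 28th percentile, which means 28% of values fall below this point.

Using the inverse CDF (quantile function):
x = F⁻¹(0.28) = 5.1600

Verification: P(X ≤ 5.1600) = 0.28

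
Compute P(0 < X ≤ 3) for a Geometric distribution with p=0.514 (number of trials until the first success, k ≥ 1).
0.885209

We have X ~ Geometric(p=0.514) (number of trials until the first success, k ≥ 1).

To find P(0 < X ≤ 3), we use:
P(0 < X ≤ 3) = P(X ≤ 3) - P(X ≤ 0)
                 = F(3) - F(0)
                 = 0.885209 - 0.000000
                 = 0.885209

So there's approximately a 88.5% chance that X falls in this range.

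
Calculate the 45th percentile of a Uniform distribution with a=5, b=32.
17.1500

We have X ~ Uniform(a=5, b=32).

We want to find x such that P(X ≤ x) = 0.45.

This is the 45th percentile, which means 45% of values fall below this point.

Using the inverse CDF (quantile function):
x = F⁻¹(0.45) = 17.1500

Verification: P(X ≤ 17.1500) = 0.45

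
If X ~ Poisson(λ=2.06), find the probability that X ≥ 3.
0.339559

We have X ~ Poisson(λ=2.06).

For discrete distributions, P(X ≥ 3) = 1 - P(X ≤ 2).

P(X ≤ 2) = 0.660441
P(X ≥ 3) = 1 - 0.660441 = 0.339559

So there's approximately a 34.0% chance that X is at least 3.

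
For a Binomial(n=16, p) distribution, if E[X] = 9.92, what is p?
p = 0.62

For a Binomial(n, p) distribution:
E[X] = n × p

Given n = 16 and E[X] = 9.92:
9.92 = 16 × p
p = 9.92 / 16 = 0.62

Verification: Binomial(16, 0.62) has E[X] = 9.92 ✓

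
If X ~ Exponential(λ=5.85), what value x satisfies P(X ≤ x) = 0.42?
0.0931

We have X ~ Exponential(λ=5.85).

We want to find x such that P(X ≤ x) = 0.42.

This is the 42nd percentile, which means 42% of values fall below this point.

Using the inverse CDF (quantile function):
x = F⁻¹(0.42) = 0.0931

Verification: P(X ≤ 0.0931) = 0.42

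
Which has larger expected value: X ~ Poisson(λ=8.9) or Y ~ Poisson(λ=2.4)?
X has larger mean (8.9000 > 2.4000)

Compute the expected value for each distribution:

X ~ Poisson(λ=8.9):
E[X] = 8.9000

Y ~ Poisson(λ=2.4):
E[Y] = 2.4000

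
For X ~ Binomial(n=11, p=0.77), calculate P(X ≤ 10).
0.943585

We have X ~ Binomial(n=11, p=0.77).

The CDF gives us P(X ≤ k).

Using the CDF:
P(X ≤ 10) = 0.943585

This means there's approximately a 94.4% chance that X is at most 10.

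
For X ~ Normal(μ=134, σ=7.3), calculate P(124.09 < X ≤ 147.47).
0.880190

We have X ~ Normal(μ=134, σ=7.3).

To find P(124.09 < X ≤ 147.47), we use:
P(124.09 < X ≤ 147.47) = P(X ≤ 147.47) - P(X ≤ 124.09)
                 = F(147.47) - F(124.09)
                 = 0.967496 - 0.087306
                 = 0.880190

So there's approximately a 88.0% chance that X falls in this range.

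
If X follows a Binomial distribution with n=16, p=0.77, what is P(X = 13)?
0.227903

We have X ~ Binomial(n=16, p=0.77).

For a Binomial distribution, the PMF gives us the probability of each outcome.

Using the PMF formula:
P(X = 13) = 0.227903

Rounded to 4 decimal places: 0.2279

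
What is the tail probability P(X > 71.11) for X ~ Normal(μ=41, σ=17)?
0.038266

We have X ~ Normal(μ=41, σ=17).

P(X > 71.11) = 1 - P(X ≤ 71.11)
                = 1 - F(71.11)
                = 1 - 0.961734
                = 0.038266

So there's approximately a 3.8% chance that X exceeds 71.11.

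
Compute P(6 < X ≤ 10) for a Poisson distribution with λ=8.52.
0.507098

We have X ~ Poisson(λ=8.52).

To find P(6 < X ≤ 10), we use:
P(6 < X ≤ 10) = P(X ≤ 10) - P(X ≤ 6)
                 = F(10) - F(6)
                 = 0.761150 - 0.254053
                 = 0.507098

So there's approximately a 50.7% chance that X falls in this range.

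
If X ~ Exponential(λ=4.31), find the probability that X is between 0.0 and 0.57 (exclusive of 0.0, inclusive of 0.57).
0.914283

We have X ~ Exponential(λ=4.31).

To find P(0.0 < X ≤ 0.57), we use:
P(0.0 < X ≤ 0.57) = P(X ≤ 0.57) - P(X ≤ 0.0)
                 = F(0.57) - F(0.0)
                 = 0.914283 - 0.000000
                 = 0.914283

So there's approximately a 91.4% chance that X falls in this range.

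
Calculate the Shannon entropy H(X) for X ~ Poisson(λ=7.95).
2.4442 nats

We have X ~ Poisson(λ=7.95).

The Shannon entropy measures the uncertainty or information content of the distribution.

For a Poisson distribution with λ=7.95:
H(X) = 2.4442 nats

(In bits, this would be 3.5263 bits.)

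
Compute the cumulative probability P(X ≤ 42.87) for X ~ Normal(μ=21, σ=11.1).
0.975596

We have X ~ Normal(μ=21, σ=11.1).

The CDF gives us P(X ≤ k).

Using the CDF:
P(X ≤ 42.87) = 0.975596

This means there's approximately a 97.6% chance that X is at most 42.87.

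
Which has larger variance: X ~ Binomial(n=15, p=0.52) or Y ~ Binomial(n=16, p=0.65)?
X has larger variance (3.7440 > 3.6400)

Compute the variance for each distribution:

X ~ Binomial(n=15, p=0.52):
Var(X) = 3.7440

Y ~ Binomial(n=16, p=0.65):
Var(Y) = 3.6400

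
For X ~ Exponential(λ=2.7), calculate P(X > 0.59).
0.203315

We have X ~ Exponential(λ=2.7).

P(X > 0.59) = 1 - P(X ≤ 0.59)
                = 1 - F(0.59)
                = 1 - 0.796685
                = 0.203315

So there's approximately a 20.3% chance that X exceeds 0.59.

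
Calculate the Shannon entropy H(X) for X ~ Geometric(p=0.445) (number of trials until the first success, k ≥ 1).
1.5440 nats

We have X ~ Geometric(p=0.445) (number of trials until the first success, k ≥ 1).

The Shannon entropy measures the uncertainty or information content of the distribution.

For a Geometric distribution with p=0.445 (number of trials until the first success, k ≥ 1):
H(X) = 1.5440 nats

(In bits, this would be 2.2275 bits.)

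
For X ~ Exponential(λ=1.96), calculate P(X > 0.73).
0.239118

We have X ~ Exponential(λ=1.96).

P(X > 0.73) = 1 - P(X ≤ 0.73)
                = 1 - F(0.73)
                = 1 - 0.760882
                = 0.239118

So there's approximately a 23.9% chance that X exceeds 0.73.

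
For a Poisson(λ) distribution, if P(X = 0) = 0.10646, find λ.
λ = 2.2400

For a Poisson(λ) distribution, the PMF at 0 is:
P(X = 0) = λ^0 e^(-λ) / 0! = e^(-λ)

Given P(X = 0) = 0.10646:
e^(-λ) = 0.10646
-λ = ln(0.10646)
λ = -ln(0.10646) = 2.2400

Verification: e^(-2.2400) = 0.10646 ✓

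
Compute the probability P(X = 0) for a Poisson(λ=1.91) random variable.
0.148080

We have X ~ Poisson(λ=1.91).

For a Poisson distribution, the PMF gives us the probability of each outcome.

Using the PMF formula:
P(X = 0) = 0.148080

Rounded to 4 decimal places: 0.1481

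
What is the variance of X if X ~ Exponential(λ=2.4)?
0.1736

We have X ~ Exponential(λ=2.4).

For an Exponential distribution with λ=2.4:
Var(X) = 0.1736

The variance measures the spread of the distribution around the mean.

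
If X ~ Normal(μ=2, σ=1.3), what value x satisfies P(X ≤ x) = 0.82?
3.1900

We have X ~ Normal(μ=2, σ=1.3).

We want to find x such that P(X ≤ x) = 0.82.

This is the 82nd percentile, which means 82% of values fall below this point.

Using the inverse CDF (quantile function):
x = F⁻¹(0.82) = 3.1900

Verification: P(X ≤ 3.1900) = 0.82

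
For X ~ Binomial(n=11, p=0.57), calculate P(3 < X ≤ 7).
0.723896

We have X ~ Binomial(n=11, p=0.57).

To find P(3 < X ≤ 7), we use:
P(3 < X ≤ 7) = P(X ≤ 7) - P(X ≤ 3)
                 = F(7) - F(3)
                 = 0.770041 - 0.046145
                 = 0.723896

So there's approximately a 72.4% chance that X falls in this range.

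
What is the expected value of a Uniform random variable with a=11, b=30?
20.5000

We have X ~ Uniform(a=11, b=30).

For a Uniform distribution with a=11, b=30:
E[X] = 20.5000

This is the expected (average) value of X.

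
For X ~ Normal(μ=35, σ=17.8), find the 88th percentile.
55.9148

We have X ~ Normal(μ=35, σ=17.8).

We want to find x such that P(X ≤ x) = 0.88.

This is the 88th percentile, which means 88% of values fall below this point.

Using the inverse CDF (quantile function):
x = F⁻¹(0.88) = 55.9148

Verification: P(X ≤ 55.9148) = 0.88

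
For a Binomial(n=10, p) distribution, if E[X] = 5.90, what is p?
p = 0.59

For a Binomial(n, p) distribution:
E[X] = n × p

Given n = 10 and E[X] = 5.90:
5.90 = 10 × p
p = 5.90 / 10 = 0.59

Verification: Binomial(10, 0.59) has E[X] = 5.90 ✓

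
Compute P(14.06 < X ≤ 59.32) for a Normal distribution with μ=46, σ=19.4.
0.703990

We have X ~ Normal(μ=46, σ=19.4).

To find P(14.06 < X ≤ 59.32), we use:
P(14.06 < X ≤ 59.32) = P(X ≤ 59.32) - P(X ≤ 14.06)
                 = F(59.32) - F(14.06)
                 = 0.753832 - 0.049842
                 = 0.703990

So there's approximately a 70.4% chance that X falls in this range.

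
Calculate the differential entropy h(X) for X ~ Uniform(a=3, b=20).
2.8332 nats

We have X ~ Uniform(a=3, b=20).

The differential entropy measures the uncertainty or information content of the distribution.

For a Uniform distribution with a=3, b=20:
h(X) = 2.8332 nats

(In bits, this would be 4.0875 bits.)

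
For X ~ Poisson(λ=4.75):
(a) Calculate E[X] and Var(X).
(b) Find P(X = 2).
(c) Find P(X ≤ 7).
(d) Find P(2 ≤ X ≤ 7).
(a) E[X] = 4.7500, Var(X) = 4.7500
(b) P(X = 2) = 0.097602
(c) P(X ≤ 7) = 0.891404
(d) P(2 ≤ X ≤ 7) = 0.841657

We have X ~ Poisson(λ=4.75).

(a) Moments:
E[X] = 4.7500
Var(X) = 4.7500
σ = √Var(X) = 2.1794

(b) Point probability using PMF:
P(X = 2) = 0.097602

(c) Cumulative probability using CDF:
P(X ≤ 7) = F(7) = 0.891404

(d) Range probability:
P(2 ≤ X ≤ 7) = P(X ≤ 7) - P(X ≤ 1)
                   = F(7) - F(1)
                   = 0.891404 - 0.049747
                   = 0.841657

This means approximately 84.2% of outcomes fall in the interval [2, 7].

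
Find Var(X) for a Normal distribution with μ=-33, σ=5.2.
27.0400

We have X ~ Normal(μ=-33, σ=5.2).

For a Normal distribution with μ=-33, σ=5.2:
Var(X) = 27.0400

The variance measures the spread of the distribution around the mean.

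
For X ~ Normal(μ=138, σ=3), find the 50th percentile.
138.0000

We have X ~ Normal(μ=138, σ=3).

We want to find x such that P(X ≤ x) = 0.5.

This is the 50th percentile, which means 50% of values fall below this point.

Using the inverse CDF (quantile function):
x = F⁻¹(0.5) = 138.0000

Verification: P(X ≤ 138.0000) = 0.5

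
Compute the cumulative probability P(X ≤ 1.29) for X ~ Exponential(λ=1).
0.724729

We have X ~ Exponential(λ=1).

The CDF gives us P(X ≤ k).

Using the CDF:
P(X ≤ 1.29) = 0.724729

This means there's approximately a 72.5% chance that X is at most 1.29.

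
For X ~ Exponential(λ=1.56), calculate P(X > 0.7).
0.335545

We have X ~ Exponential(λ=1.56).

P(X > 0.7) = 1 - P(X ≤ 0.7)
                = 1 - F(0.7)
                = 1 - 0.664455
                = 0.335545

So there's approximately a 33.6% chance that X exceeds 0.7.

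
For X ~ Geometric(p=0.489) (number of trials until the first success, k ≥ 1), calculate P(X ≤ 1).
0.489000

We have X ~ Geometric(p=0.489) (number of trials until the first success, k ≥ 1).

The CDF gives us P(X ≤ k).

Using the CDF:
P(X ≤ 1) = 0.489000

This means there's approximately a 48.9% chance that X is at most 1.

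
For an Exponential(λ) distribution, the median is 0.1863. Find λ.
λ = 3.7206

For X ~ Exponential(λ), the CDF is F(x) = 1 - e^(-λx).
The median m satisfies F(m) = 0.5:
1 - e^(-λm) = 0.5
e^(-λm) = 0.5
λm = ln(2)
m = ln(2) / λ

Given m = 0.1863:
λ = ln(2) / 0.1863 = 0.693147 / 0.1863 = 3.7206

Verification: ln(2) / 3.7206 = 0.1863 ✓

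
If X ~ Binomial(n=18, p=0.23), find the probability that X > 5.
0.216772

We have X ~ Binomial(n=18, p=0.23).

P(X > 5) = 1 - P(X ≤ 5)
                = 1 - F(5)
                = 1 - 0.783228
                = 0.216772

So there's approximately a 21.7% chance that X exceeds 5.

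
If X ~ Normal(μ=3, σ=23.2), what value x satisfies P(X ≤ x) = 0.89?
31.4555

We have X ~ Normal(μ=3, σ=23.2).

We want to find x such that P(X ≤ x) = 0.89.

This is the 89th percentile, which means 89% of values fall below this point.

Using the inverse CDF (quantile function):
x = F⁻¹(0.89) = 31.4555

Verification: P(X ≤ 31.4555) = 0.89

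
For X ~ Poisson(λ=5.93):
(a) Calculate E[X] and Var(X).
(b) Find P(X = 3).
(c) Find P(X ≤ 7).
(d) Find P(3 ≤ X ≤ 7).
(a) E[X] = 5.9300, Var(X) = 5.9300
(b) P(X = 3) = 0.092395
(c) P(X ≤ 7) = 0.753560
(d) P(3 ≤ X ≤ 7) = 0.688394

We have X ~ Poisson(λ=5.93).

(a) Moments:
E[X] = 5.9300
Var(X) = 5.9300
σ = √Var(X) = 2.4352

(b) Point probability using PMF:
P(X = 3) = 0.092395

(c) Cumulative probability using CDF:
P(X ≤ 7) = F(7) = 0.753560

(d) Range probability:
P(3 ≤ X ≤ 7) = P(X ≤ 7) - P(X ≤ 2)
                   = F(7) - F(2)
                   = 0.753560 - 0.065166
                   = 0.688394

This means approximately 68.8% of outcomes fall in the interval [3, 7].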